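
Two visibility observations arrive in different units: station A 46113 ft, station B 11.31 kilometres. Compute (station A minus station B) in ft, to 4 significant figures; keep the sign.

station B: 11.31 km = 37106.30 ft.
Difference: 46113.00 − 37106.30 = 9007 ft.

9007 ft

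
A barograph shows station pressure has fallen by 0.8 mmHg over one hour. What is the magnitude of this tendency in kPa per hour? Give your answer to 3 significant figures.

0.107 kPa per hour

0.8 mmHg / 1 h × 0.133322 kPa/mmHg = 0.107 kPa/h.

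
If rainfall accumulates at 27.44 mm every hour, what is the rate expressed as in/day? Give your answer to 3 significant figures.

25.9 in/day

27.44 mm/hour × 0.0393701 in/mm × 24 hour/day = 25.9 in/day.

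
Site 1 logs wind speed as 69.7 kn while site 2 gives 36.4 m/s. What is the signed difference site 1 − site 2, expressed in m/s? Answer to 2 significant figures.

site 1: 69.7 kt = 35.8568 m/s.
Difference: 35.8568 − 36.4000 = -0.54 m/s.

-0.54 m/s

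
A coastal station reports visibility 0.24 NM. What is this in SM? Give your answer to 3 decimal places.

1 nmi = 1.15078 SM, so 0.24 × 1.15078 = 0.276 SM.

0.276 SM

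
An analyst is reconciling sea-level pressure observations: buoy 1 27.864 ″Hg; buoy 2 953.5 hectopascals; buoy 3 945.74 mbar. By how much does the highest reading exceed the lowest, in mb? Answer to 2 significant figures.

buoy 1: 27.864 inHg = 943.583 mb.
buoy 2: 953.5 hPa = 953.500 mb.
Spread: 953.500 − 943.583 = 9.9 mb.

9.9 mb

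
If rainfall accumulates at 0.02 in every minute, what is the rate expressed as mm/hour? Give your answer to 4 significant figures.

0.02 in/minute × 25.4 mm/in × 60 minute/hour = 30.48 mm/hour.

30.48 mm/hour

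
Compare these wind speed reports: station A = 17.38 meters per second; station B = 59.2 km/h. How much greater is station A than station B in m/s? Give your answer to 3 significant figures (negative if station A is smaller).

station B: 59.2 km/h = 16.44444 m/s.
Difference: 17.38000 − 16.44444 = 0.936 m/s.

0.936 m/s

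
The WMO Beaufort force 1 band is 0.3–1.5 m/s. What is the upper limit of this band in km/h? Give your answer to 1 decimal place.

0.3–1.5 m/s × 3.6 = 1.1–5.4 km/h.

5.4 km/h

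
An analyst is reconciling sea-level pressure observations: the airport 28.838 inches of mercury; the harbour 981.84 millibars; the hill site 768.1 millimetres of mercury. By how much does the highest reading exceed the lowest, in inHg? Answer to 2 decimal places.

the harbour: 981.84 mb = 28.9937 inHg.
the hill site: 768.1 mmHg = 30.2402 inHg.
Spread: 30.2402 − 28.8380 = 1.40 inHg.

1.40 inHg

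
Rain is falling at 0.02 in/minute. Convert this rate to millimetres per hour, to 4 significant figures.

0.02 in/minute × 25.4 mm/in × 60 minute/hour = 30.48 mm/hour.

30.48 mm/hour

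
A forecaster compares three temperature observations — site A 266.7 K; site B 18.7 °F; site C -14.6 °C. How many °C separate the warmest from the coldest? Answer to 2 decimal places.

8.15 °C

site A: 266.7 K = -6.450 °C.
site B: 18.7 °F = -7.389 °C.
Spread: (-6.450) − (-14.600) = 8.150 °C.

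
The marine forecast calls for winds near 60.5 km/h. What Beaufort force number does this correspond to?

60.5 km/h = 16.8 m/s, which is Beaufort 7 (near gale, 13.9–17.1 m/s).

Beaufort force 7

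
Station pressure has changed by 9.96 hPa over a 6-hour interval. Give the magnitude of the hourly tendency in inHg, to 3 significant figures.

0.0490 inHg per hour

9.96 hPa / 6 h × 0.02953 inHg/hPa = 0.0490 inHg/h.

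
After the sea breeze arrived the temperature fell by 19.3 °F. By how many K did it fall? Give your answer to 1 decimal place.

For a temperature change the 32° offset cancels: ΔK = 19.3 × 0.5556 = 10.7 K.

10.7 K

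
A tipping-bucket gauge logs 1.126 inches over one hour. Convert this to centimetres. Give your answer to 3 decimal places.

1 in = 2.54 cm, so 1.126 × 2.54 = 2.860 cm.

2.860 cm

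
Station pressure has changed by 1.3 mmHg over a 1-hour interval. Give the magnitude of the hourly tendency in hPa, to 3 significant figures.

1.3 mmHg / 1 h × 1.33322 hPa/mmHg = 1.73 hPa/h.

1.73 hPa per hour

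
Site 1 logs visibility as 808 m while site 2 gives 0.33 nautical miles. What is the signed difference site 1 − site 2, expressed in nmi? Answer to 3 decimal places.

0.106 nmi

site 1: 808 m = 0.43629 nmi.
Difference: 0.43629 − 0.33000 = 0.106 nmi.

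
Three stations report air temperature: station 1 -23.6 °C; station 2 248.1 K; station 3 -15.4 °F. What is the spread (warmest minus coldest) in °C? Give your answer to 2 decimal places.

station 2: 248.1 K = -25.050 °C.
station 3: -15.4 °F = -26.333 °C.
Spread: (-23.600) − (-26.333) = 2.733 °C.

2.73 °C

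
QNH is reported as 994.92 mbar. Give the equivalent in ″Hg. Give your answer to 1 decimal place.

1 mb = 0.02953 inHg, so 994.92 × 0.02953 = 29.4 inHg.

29.4 inHg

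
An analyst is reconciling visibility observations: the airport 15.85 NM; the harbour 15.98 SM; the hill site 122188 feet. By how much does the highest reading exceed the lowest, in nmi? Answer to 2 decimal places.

6.22 nmi

the harbour: 15.98 SM = 13.8862 nmi.
the hill site: 122188 ft = 20.1096 nmi.
Spread: 20.1096 − 13.8862 = 6.22 nmi.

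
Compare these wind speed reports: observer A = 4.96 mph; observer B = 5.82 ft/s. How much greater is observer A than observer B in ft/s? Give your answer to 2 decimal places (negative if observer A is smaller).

observer A: 4.96 mph = 7.2747 ft/s.
Difference: 7.2747 − 5.8200 = 1.45 ft/s.

1.45 ft/s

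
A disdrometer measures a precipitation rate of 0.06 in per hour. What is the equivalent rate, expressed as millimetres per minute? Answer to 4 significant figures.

0.02540 mm/minute

0.06 in/hour × 25.4 mm/in × 0.0166667 hour/minute = 0.02540 mm/minute.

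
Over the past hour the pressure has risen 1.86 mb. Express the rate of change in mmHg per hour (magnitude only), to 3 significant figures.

1.40 mmHg per hour

1.86 mb / 1 h × 0.750062 mmHg/mb = 1.40 mmHg/h.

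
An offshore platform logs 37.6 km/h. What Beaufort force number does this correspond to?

37.6 km/h = 10.4 m/s, which is Beaufort 5 (fresh breeze, 8.0–10.7 m/s).

Beaufort force 5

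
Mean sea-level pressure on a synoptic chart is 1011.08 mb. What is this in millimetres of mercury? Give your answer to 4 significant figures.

758.4 mmHg

1 mb = 0.750062 mmHg, so 1011.08 × 0.750062 = 758.4 mmHg.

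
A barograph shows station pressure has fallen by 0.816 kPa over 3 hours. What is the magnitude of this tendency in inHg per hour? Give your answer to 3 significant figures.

0.0803 inHg per hour

0.816 kPa / 3 h × 0.2953 inHg/kPa = 0.0803 inHg/h.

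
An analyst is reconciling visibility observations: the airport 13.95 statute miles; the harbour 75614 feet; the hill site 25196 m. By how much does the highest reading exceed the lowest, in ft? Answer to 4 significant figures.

the airport: 13.95 SM = 73656.00 ft.
the hill site: 25196 m = 82664.04 ft.
Spread: 82664.04 − 73656.00 = 9008 ft.

9008 ft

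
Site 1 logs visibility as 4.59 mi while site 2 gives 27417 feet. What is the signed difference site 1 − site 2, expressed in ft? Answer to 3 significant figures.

site 1: 4.59 SM = 24235.20 ft.
Difference: 24235.20 − 27417.00 = -3180 ft.

-3180 ft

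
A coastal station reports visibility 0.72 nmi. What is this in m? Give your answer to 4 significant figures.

1333 m

1 nmi = 1852 m, so 0.72 × 1852 = 1333 m.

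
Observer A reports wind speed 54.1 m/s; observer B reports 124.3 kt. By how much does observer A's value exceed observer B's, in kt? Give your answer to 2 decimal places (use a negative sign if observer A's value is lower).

-19.14 kt

observer A: 54.1 m/s = 105.1620 kt.
Difference: 105.1620 − 124.3000 = -19.14 kt.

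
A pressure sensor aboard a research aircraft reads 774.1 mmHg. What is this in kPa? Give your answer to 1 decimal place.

1 mmHg = 0.133322 kPa, so 774.1 × 0.133322 = 103.2 kPa.

103.2 kPa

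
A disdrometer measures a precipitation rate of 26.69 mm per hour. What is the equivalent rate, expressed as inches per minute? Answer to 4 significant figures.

0.01751 in/minute

26.69 mm/hour × 0.0393701 in/mm × 0.0166667 hour/minute = 0.01751 in/minute.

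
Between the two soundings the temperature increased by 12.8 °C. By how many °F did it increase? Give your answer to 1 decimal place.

A change of 1 °C equals a change of 1.8 °F: Δ°F = 12.8 × 1.8 = 23.0 °F.

23.0 °F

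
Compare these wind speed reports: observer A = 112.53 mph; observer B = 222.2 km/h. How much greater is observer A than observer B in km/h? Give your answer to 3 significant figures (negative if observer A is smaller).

-41.1 km/h

observer A: 112.53 mph = 181.099 km/h.
Difference: 181.099 − 222.200 = -41.1 km/h.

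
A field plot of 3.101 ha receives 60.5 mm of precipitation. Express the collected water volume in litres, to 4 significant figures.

1876000 litres

Area: 3.101 ha = 31010 m².
1 mm over 1 m² is 1 L, so volume = 60.5 × 31010 = 1876105 L ≈ 1876000 L.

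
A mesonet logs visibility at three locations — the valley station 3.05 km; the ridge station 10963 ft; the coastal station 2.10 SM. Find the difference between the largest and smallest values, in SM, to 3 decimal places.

the valley station: 3.05 km = 1.89518 SM.
the ridge station: 10963 ft = 2.07633 SM.
Spread: 2.10000 − 1.89518 = 0.205 SM.

0.205 SM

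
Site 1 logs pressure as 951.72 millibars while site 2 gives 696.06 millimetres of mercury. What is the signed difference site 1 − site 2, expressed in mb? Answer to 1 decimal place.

site 2: 696.06 mmHg = 928.004 mb.
Difference: 951.720 − 928.004 = 23.7 mb.

23.7 mb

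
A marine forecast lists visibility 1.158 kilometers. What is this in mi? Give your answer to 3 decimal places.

1 km = 0.621371 SM, so 1.158 × 0.621371 = 0.720 SM.

0.720 SM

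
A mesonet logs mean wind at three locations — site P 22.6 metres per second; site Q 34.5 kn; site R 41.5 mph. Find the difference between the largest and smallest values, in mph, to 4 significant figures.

site P: 22.6 m/s = 50.5548 mph.
site Q: 34.5 kt = 39.7019 mph.
Spread: 50.5548 − 39.7019 = 10.85 mph.

10.85 mph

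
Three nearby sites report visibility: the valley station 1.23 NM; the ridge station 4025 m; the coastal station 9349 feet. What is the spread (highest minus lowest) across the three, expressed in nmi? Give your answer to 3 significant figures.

the ridge station: 4025 m = 2.17333 nmi.
the coastal station: 9349 ft = 1.53865 nmi.
Spread: 2.17333 − 1.23000 = 0.943 nmi.

0.943 nmi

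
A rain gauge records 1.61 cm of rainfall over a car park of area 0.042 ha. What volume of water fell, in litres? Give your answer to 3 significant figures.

6760 litres

Depth: 1.61 cm × 10 = 16.1 mm.
Area: 0.042 ha = 420 m².
1 mm over 1 m² is 1 L, so volume = 16.1 × 420 = 6762 L ≈ 6760 L.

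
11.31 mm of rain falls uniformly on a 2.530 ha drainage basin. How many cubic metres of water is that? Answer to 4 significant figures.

286.1 cubic metres

Area: 2.530 ha = 25300 m².
1 mm over 1 m² is 1 L, so volume = 11.31 × 25300 = 286143 L = 286.1 m³.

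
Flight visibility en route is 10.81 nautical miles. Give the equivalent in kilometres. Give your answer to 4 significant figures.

1 nmi = 1.852 km, so 10.81 × 1.852 = 20.02 km.

20.02 km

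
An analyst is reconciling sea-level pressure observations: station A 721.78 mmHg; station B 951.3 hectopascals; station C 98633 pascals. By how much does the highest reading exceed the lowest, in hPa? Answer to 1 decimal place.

station A: 721.78 mmHg = 962.294 hPa.
station C: 98633 Pa = 986.330 hPa.
Spread: 986.330 − 951.300 = 35.0 hPa.

35.0 hPa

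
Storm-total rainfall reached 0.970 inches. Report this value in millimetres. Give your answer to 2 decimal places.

24.64 mm

1 in = 25.4 mm, so 0.970 × 25.4 = 24.64 mm.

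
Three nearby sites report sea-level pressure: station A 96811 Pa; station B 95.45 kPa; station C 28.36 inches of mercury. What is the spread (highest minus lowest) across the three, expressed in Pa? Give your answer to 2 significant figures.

station B: 95.45 kPa = 95450.00 Pa.
station C: 28.36 inHg = 96037.99 Pa.
Spread: 96811.00 − 95450.00 = 1400 Pa.

1400 Pa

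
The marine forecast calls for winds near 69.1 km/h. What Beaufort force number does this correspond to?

Beaufort force 8

69.1 km/h = 19.2 m/s, which is Beaufort 8 (gale, 17.2–20.7 m/s).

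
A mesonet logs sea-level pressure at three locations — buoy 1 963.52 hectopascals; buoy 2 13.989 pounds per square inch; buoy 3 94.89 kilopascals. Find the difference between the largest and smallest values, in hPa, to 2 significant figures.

16 hPa

buoy 2: 13.989 psi = 964.51 hPa.
buoy 3: 94.89 kPa = 948.90 hPa.
Spread: 964.51 − 948.90 = 16 hPa.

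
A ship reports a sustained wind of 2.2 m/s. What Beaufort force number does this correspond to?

2.2 m/s lies in the Beaufort 2 band (light breeze, 1.6–3.3 m/s).

Beaufort force 2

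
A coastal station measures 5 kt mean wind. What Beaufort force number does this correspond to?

Beaufort force 2

5 kt lies in the Beaufort 2 band (light breeze, 4–6 kt).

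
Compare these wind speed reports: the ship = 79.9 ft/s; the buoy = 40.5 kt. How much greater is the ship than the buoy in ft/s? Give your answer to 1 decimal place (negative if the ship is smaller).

the buoy: 40.5 kt = 68.356 ft/s.
Difference: 79.900 − 68.356 = 11.5 ft/s.

11.5 ft/s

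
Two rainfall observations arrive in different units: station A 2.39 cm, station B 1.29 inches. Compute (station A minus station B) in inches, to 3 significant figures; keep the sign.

station A: 2.39 cm = 0.94094 in.
Difference: 0.94094 − 1.29000 = -0.349 in.

-0.349 in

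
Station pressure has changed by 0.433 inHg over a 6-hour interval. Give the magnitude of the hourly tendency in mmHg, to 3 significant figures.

1.83 mmHg per hour

0.433 inHg / 6 h × 25.4 mmHg/inHg = 1.83 mmHg/h.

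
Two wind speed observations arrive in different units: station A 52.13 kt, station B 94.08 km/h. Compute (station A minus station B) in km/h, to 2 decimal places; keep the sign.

station A: 52.13 kt = 96.5448 km/h.
Difference: 96.5448 − 94.0800 = 2.46 km/h.

2.46 km/h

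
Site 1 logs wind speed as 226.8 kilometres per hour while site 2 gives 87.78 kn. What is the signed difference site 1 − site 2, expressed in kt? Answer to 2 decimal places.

site 1: 226.8 km/h = 122.4622 kt.
Difference: 122.4622 − 87.7800 = 34.68 kt.

34.68 kt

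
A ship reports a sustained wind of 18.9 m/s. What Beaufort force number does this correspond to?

18.9 m/s lies in the Beaufort 8 band (gale, 17.2–20.7 m/s).

Beaufort force 8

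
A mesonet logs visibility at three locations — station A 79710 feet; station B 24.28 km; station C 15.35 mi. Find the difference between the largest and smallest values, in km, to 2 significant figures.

0.42 km

station A: 79710 ft = 24.2956 km.
station C: 15.35 SM = 24.7034 km.
Spread: 24.7034 − 24.2800 = 0.42 km.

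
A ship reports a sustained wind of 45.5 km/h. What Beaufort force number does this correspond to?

45.5 km/h = 12.6 m/s, which is Beaufort 6 (strong breeze, 10.8–13.8 m/s).

Beaufort force 6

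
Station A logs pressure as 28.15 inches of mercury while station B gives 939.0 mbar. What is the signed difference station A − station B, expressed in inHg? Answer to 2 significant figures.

0.42 inHg

station B: 939.0 mb = 27.7287 inHg.
Difference: 28.1500 − 27.7287 = 0.42 inHg.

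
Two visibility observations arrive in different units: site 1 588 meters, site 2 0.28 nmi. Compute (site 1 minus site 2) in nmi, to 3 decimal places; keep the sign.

site 1: 588 m = 0.31749 nmi.
Difference: 0.31749 − 0.28000 = 0.037 nmi.

0.037 nmi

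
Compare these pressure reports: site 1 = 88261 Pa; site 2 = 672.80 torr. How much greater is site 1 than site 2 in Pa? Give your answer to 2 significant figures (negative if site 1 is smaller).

site 2: 672.80 mmHg = 89699.30 Pa.
Difference: 88261.00 − 89699.30 = -1400 Pa.

-1400 Pa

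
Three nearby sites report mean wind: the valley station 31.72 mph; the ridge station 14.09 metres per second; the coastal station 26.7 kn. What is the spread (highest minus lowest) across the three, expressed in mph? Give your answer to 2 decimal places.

0.99 mph

the ridge station: 14.09 m/s = 31.5184 mph.
the coastal station: 26.7 kt = 30.7258 mph.
Spread: 31.7200 − 30.7258 = 0.99 mph.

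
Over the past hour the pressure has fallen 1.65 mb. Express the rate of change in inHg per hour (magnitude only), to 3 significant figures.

1.65 mb / 1 h × 0.02953 inHg/mb = 0.0487 inHg/h.

0.0487 inHg per hour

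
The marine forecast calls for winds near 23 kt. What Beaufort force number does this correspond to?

Beaufort force 6

23 kt lies in the Beaufort 6 band (strong breeze, 22–27 kt).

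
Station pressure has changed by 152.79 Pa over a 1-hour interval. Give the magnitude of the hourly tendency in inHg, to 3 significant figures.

0.0451 inHg per hour

152.79 Pa / 1 h × 0.0002953 inHg/Pa = 0.0451 inHg/h.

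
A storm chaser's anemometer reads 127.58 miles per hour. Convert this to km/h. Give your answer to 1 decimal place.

205.3 km/h

1 mph = 1.60934 km/h, so 127.58 × 1.60934 = 205.3 km/h.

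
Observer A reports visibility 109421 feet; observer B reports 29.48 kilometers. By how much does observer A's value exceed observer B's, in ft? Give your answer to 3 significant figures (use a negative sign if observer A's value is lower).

observer B: 29.48 km = 96719.16 ft.
Difference: 109421.00 − 96719.16 = 12700 ft.

12700 ft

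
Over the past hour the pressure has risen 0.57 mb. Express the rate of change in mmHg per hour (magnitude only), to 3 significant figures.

0.57 mb / 1 h × 0.750062 mmHg/mb = 0.428 mmHg/h.

0.428 mmHg per hour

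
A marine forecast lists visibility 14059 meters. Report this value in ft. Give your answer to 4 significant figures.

46130 ft

1 m = 3.28084 ft, so 14059 × 3.28084 = 46130 ft.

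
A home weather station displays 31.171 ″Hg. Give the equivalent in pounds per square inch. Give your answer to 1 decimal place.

1 inHg = 0.491154 psi, so 31.171 × 0.491154 = 15.3 psi.

15.3 psi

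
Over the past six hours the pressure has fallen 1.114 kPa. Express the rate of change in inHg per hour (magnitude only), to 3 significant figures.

0.0548 inHg per hour

1.114 kPa / 6 h × 0.2953 inHg/kPa = 0.0548 inHg/h.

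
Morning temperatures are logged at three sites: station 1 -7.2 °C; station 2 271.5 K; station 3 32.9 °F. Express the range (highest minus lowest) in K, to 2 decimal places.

station 2: 271.5 K = -1.650 °C.
station 3: 32.9 °F = 0.500 °C.
Spread: 0.500 − (-7.200) = 7.700 °C.

7.70 K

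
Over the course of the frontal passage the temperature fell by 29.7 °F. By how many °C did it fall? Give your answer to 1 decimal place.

16.5 °C

Converting a difference, only the 9/5 scale factor applies: Δ°C = 29.7 × 0.5556 = 16.5 °C.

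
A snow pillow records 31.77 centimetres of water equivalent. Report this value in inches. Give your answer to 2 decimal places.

1 cm = 0.393701 in, so 31.77 × 0.393701 = 12.51 in.

12.51 in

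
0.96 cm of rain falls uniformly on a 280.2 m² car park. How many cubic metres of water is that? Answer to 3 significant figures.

Depth: 0.96 cm × 10 = 9.6 mm.
1 mm over 1 m² is 1 L, so volume = 9.6 × 280.2 = 2689.92 L = 2.69 m³.

2.69 cubic metres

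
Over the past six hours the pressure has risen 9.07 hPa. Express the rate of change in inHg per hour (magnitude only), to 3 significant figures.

9.07 hPa / 6 h × 0.02953 inHg/hPa = 0.0446 inHg/h.

0.0446 inHg per hour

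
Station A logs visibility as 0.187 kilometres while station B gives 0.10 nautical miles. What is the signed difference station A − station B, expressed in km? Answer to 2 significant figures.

station B: 0.10 nmi = 0.185200 km.
Difference: 0.187000 − 0.185200 = 0.0018 km.

0.0018 km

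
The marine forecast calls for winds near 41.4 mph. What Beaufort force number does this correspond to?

41.4 mph = 18.5 m/s, which is Beaufort 8 (gale, 17.2–20.7 m/s).

Beaufort force 8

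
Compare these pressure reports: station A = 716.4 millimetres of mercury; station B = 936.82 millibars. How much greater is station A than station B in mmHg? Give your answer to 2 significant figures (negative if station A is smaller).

station B: 936.82 mb = 702.67 mmHg.
Difference: 716.40 − 702.67 = 14 mmHg.

14 mmHg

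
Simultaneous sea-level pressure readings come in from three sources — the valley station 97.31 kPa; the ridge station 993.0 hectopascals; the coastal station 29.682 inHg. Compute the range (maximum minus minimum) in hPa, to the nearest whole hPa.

the valley station: 97.31 kPa = 973.10 hPa.
the coastal station: 29.682 inHg = 1005.15 hPa.
Spread: 1005.15 − 973.10 = 32 hPa.

32 hPa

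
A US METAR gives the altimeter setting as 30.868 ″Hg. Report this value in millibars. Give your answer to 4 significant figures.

1045 mb

1 inHg = 33.8639 mb, so 30.868 × 33.8639 = 1045 mb.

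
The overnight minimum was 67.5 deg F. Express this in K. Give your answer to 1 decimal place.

First to °C: 19.72 °C.
Then to K: 292.9 K.

292.9 K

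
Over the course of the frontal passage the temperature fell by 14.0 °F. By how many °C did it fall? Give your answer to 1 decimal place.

7.8 °C

For a temperature change the 32° offset cancels: Δ°C = 14.0 × 0.5556 = 7.8 °C.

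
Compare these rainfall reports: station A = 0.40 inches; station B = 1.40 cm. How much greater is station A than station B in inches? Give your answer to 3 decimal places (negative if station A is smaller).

-0.151 in

station B: 1.40 cm = 0.55118 in.
Difference: 0.40000 − 0.55118 = -0.151 in.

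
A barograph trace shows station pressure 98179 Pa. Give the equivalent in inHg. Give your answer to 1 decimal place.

1 Pa = 0.0002953 inHg, so 98179 × 0.0002953 = 29.0 inHg.

29.0 inHg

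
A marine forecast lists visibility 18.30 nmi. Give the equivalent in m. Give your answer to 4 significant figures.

1 nmi = 1852 m, so 18.30 × 1852 = 33890 m.

33890 m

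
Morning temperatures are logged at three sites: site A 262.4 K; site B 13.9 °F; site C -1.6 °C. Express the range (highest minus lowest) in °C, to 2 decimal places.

9.15 °C

site A: 262.4 K = -10.750 °C.
site B: 13.9 °F = -10.056 °C.
Spread: (-1.600) − (-10.750) = 9.150 °C.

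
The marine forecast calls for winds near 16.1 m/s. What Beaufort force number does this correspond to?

16.1 m/s lies in the Beaufort 7 band (near gale, 13.9–17.1 m/s).

Beaufort force 7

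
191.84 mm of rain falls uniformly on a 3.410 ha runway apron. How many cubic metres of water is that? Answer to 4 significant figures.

Area: 3.410 ha = 34100 m².
1 mm over 1 m² is 1 L, so volume = 191.84 × 34100 = 6541744 L = 6542 m³.

6542 cubic metres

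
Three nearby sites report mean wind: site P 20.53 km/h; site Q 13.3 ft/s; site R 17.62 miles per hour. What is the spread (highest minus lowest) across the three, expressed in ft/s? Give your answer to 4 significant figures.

site P: 20.53 km/h = 18.7099 ft/s.
site R: 17.62 mph = 25.8427 ft/s.
Spread: 25.8427 − 13.3000 = 12.54 ft/s.

12.54 ft/s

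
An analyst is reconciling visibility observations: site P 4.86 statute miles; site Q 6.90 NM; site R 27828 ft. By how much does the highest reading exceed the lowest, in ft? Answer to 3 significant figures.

16300 ft

site P: 4.86 SM = 25660.80 ft.
site Q: 6.90 nmi = 41925.20 ft.
Spread: 41925.20 − 25660.80 = 16300 ft.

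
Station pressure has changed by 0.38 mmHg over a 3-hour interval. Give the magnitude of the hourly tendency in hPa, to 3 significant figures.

0.169 hPa per hour

0.38 mmHg / 3 h × 1.33322 hPa/mmHg = 0.169 hPa/h.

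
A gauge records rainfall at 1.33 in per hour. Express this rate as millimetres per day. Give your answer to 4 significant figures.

810.8 mm/day

1.33 in/hour × 25.4 mm/in × 24 hour/day = 810.8 mm/day.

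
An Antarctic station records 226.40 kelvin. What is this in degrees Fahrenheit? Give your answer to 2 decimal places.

-52.15 °F

First to °C: -46.75 °C.
Then to °F: -52.15 °F.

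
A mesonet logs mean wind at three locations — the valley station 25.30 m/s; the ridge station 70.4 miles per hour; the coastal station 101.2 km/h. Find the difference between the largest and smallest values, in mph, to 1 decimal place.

13.8 mph

the valley station: 25.30 m/s = 56.594 mph.
the coastal station: 101.2 km/h = 62.883 mph.
Spread: 70.400 − 56.594 = 13.8 mph.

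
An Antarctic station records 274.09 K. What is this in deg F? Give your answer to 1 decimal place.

33.7 °F

First to °C: 0.94 °C.
Then to °F: 33.7 °F.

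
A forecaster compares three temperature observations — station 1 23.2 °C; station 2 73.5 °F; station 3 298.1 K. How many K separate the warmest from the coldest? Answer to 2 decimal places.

1.89 K

station 2: 73.5 °F = 23.056 °C.
station 3: 298.1 K = 24.950 °C.
Spread: 24.950 − 23.056 = 1.894 °C.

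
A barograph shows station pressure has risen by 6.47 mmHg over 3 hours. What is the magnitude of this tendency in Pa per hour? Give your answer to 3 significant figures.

6.47 mmHg / 3 h × 133.322 Pa/mmHg = 288 Pa/h.

288 Pa per hour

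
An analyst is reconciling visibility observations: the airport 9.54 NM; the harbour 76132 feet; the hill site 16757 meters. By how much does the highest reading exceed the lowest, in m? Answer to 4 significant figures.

the airport: 9.54 nmi = 17668.08 m.
the harbour: 76132 ft = 23205.03 m.
Spread: 23205.03 − 16757.00 = 6448 m.

6448 m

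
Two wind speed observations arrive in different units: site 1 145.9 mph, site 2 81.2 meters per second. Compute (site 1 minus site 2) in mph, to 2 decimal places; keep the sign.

site 2: 81.2 m/s = 181.6392 mph.
Difference: 145.9000 − 181.6392 = -35.74 mph.

-35.74 mph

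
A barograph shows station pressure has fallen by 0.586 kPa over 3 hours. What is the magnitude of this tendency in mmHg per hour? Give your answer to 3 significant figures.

1.47 mmHg per hour

0.586 kPa / 3 h × 7.50062 mmHg/kPa = 1.47 mmHg/h.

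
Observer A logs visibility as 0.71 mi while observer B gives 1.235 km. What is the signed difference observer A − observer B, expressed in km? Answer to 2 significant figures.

-0.092 km

observer A: 0.71 SM = 1.14263 km.
Difference: 1.14263 − 1.23500 = -0.092 km.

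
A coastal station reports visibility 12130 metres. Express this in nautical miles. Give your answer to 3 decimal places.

6.550 nmi

1 m = 0.000539957 nmi, so 12130 × 0.000539957 = 6.550 nmi.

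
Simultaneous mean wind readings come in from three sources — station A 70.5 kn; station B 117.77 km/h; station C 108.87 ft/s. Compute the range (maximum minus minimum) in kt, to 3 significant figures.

station B: 117.77 km/h = 63.5907 kt.
station C: 108.87 ft/s = 64.5037 kt.
Spread: 70.5000 − 63.5907 = 6.91 kt.

6.91 kt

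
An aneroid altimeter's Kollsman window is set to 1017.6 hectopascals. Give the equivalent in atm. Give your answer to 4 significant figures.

1 hPa = 0.000986923 atm, so 1017.6 × 0.000986923 = 1.004 atm.

1.004 atm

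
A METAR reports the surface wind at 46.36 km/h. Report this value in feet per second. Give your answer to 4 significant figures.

42.25 ft/s

1 km/h = 0.911344 ft/s, so 46.36 × 0.911344 = 42.25 ft/s.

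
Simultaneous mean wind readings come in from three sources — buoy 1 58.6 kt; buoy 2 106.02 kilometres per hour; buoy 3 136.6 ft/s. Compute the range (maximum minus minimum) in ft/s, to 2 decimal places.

buoy 1: 58.6 kt = 98.9057 ft/s.
buoy 2: 106.02 km/h = 96.6207 ft/s.
Spread: 136.6000 − 96.6207 = 39.98 ft/s.

39.98 ft/s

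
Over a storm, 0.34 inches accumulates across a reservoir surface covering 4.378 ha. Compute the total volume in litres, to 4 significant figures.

Depth: 0.34 in × 25.4 = 8.636 mm.
Area: 4.378 ha = 43780 m².
1 mm over 1 m² is 1 L, so volume = 8.636 × 43780 = 378084.08 L ≈ 378100 L.

378100 litres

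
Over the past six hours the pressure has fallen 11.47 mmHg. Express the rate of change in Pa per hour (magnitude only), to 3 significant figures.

255 Pa per hour

11.47 mmHg / 6 h × 133.322 Pa/mmHg = 255 Pa/h.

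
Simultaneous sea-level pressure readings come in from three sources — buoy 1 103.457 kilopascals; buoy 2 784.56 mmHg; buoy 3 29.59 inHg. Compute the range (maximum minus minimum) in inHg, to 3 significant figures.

buoy 1: 103.457 kPa = 30.5508 inHg.
buoy 2: 784.56 mmHg = 30.8882 inHg.
Spread: 30.8882 − 29.5900 = 1.30 inHg.

1.30 inHg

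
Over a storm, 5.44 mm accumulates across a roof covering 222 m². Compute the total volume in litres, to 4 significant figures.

1208 litres

1 mm over 1 m² is 1 L, so volume = 5.44 × 222 = 1207.68 L ≈ 1208 L.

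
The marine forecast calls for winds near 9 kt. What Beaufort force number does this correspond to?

Beaufort force 3

9 kt lies in the Beaufort 3 band (gentle breeze, 7–10 kt).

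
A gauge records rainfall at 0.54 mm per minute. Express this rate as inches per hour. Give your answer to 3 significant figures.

0.54 mm/minute × 0.0393701 in/mm × 60 minute/hour = 1.28 in/hour.

1.28 in/hour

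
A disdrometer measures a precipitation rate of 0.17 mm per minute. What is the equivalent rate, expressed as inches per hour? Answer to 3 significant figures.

0.402 in/hour

0.17 mm/minute × 0.0393701 in/mm × 60 minute/hour = 0.402 in/hour.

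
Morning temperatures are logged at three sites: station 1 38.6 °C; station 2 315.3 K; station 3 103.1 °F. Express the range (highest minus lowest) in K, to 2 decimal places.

station 2: 315.3 K = 42.150 °C.
station 3: 103.1 °F = 39.500 °C.
Spread: 42.150 − 38.600 = 3.550 °C.

3.55 K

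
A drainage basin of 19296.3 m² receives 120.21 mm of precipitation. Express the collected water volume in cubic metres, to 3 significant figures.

2320 cubic metres

1 mm over 1 m² is 1 L, so volume = 120.21 × 19296.3 = 2319608.2 L = 2320 m³.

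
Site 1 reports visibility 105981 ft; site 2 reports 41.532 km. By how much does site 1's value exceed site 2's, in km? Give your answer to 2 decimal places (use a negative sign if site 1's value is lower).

-9.23 km

site 1: 105981 ft = 32.3030 km.
Difference: 32.3030 − 41.5320 = -9.23 km.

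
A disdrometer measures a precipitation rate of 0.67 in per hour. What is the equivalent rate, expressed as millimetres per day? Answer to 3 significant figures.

408 mm/day

0.67 in/hour × 25.4 mm/in × 24 hour/day = 408 mm/day.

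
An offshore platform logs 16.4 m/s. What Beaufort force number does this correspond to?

Beaufort force 7

16.4 m/s lies in the Beaufort 7 band (near gale, 13.9–17.1 m/s).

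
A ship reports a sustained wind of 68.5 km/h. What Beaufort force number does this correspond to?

Beaufort force 8

68.5 km/h = 19.0 m/s, which is Beaufort 8 (gale, 17.2–20.7 m/s).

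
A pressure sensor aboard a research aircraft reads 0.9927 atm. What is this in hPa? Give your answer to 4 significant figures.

1006 hPa

1 atm = 1013.25 hPa, so 0.9927 × 1013.25 = 1006 hPa.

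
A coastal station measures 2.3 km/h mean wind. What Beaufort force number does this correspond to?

Beaufort force 1

2.3 km/h = 0.6 m/s, which is Beaufort 1 (light air, 0.3–1.5 m/s).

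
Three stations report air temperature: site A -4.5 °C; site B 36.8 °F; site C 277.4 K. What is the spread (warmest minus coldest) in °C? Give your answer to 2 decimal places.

8.75 °C

site B: 36.8 °F = 2.667 °C.
site C: 277.4 K = 4.250 °C.
Spread: 4.250 − (-4.500) = 8.750 °C.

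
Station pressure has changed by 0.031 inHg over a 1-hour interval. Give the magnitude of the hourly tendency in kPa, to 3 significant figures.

0.105 kPa per hour

0.031 inHg / 1 h × 3.38639 kPa/inHg = 0.105 kPa/h.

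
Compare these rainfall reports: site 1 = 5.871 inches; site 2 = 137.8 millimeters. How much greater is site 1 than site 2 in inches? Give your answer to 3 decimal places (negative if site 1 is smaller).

site 2: 137.8 mm = 5.42520 in.
Difference: 5.87100 − 5.42520 = 0.446 in.

0.446 in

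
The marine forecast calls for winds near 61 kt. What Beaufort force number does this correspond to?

Beaufort force 11

61 kt lies in the Beaufort 11 band (violent storm, 56–63 kt).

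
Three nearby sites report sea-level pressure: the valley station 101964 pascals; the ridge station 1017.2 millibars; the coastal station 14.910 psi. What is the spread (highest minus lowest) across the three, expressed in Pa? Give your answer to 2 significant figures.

the ridge station: 1017.2 mb = 101720.00 Pa.
the coastal station: 14.910 psi = 102800.83 Pa.
Spread: 102800.83 − 101720.00 = 1100 Pa.

1100 Pa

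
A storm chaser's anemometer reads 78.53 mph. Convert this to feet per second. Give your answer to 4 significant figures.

115.2 ft/s

1 mph = 1.46667 ft/s, so 78.53 × 1.46667 = 115.2 ft/s.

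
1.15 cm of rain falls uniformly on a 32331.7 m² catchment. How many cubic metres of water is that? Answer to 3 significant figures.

Depth: 1.15 cm × 10 = 11.5 mm.
1 mm over 1 m² is 1 L, so volume = 11.5 × 32331.7 = 371814.55 L = 372 m³.

372 cubic metres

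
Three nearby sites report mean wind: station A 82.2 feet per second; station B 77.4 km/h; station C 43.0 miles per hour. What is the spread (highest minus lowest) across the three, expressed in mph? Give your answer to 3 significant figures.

station A: 82.2 ft/s = 56.045 mph.
station B: 77.4 km/h = 48.094 mph.
Spread: 56.045 − 43.000 = 13.0 mph.

13.0 mph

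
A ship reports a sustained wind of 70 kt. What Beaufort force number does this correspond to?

70 kt lies in the Beaufort 12 band (hurricane force, ≥64 kt).

Beaufort force 12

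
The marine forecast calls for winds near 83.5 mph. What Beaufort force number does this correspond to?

83.5 mph = 37.3 m/s, which is Beaufort 12 (hurricane force, ≥32.7 m/s).

Beaufort force 12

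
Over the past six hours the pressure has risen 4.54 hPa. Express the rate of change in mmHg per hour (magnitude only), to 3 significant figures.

0.568 mmHg per hour

4.54 hPa / 6 h × 0.750062 mmHg/hPa = 0.568 mmHg/h.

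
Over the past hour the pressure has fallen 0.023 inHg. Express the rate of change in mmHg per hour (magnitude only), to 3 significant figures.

0.584 mmHg per hour

0.023 inHg / 1 h × 25.4 mmHg/inHg = 0.584 mmHg/h.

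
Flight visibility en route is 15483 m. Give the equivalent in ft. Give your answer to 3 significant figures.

1 m = 3.28084 ft, so 15483 × 3.28084 = 50800 ft.

50800 ft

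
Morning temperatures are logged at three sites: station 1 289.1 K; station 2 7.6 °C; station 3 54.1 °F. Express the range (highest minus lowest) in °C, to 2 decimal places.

station 1: 289.1 K = 15.950 °C.
station 3: 54.1 °F = 12.278 °C.
Spread: 15.950 − 7.600 = 8.350 °C.

8.35 °C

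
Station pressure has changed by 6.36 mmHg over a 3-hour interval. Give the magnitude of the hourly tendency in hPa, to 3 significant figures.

2.83 hPa per hour

6.36 mmHg / 3 h × 1.33322 hPa/mmHg = 2.83 hPa/h.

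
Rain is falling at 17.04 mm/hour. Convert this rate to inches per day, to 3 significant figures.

16.1 in/day

17.04 mm/hour × 0.0393701 in/mm × 24 hour/day = 16.1 in/day.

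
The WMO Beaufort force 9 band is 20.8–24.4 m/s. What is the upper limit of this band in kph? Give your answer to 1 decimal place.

20.8–24.4 m/s × 3.6 = 74.9–87.8 km/h.

87.8 km/h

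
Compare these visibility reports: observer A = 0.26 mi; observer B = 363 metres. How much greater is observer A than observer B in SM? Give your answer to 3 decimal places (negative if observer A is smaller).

0.034 SM

observer B: 363 m = 0.22556 SM.
Difference: 0.26000 − 0.22556 = 0.034 SM.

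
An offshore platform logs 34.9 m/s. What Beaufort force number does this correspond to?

Beaufort force 12

34.9 m/s lies in the Beaufort 12 band (hurricane force, ≥32.7 m/s).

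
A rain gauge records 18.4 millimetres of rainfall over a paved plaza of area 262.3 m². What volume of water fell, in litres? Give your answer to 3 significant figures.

4830 litres

1 mm over 1 m² is 1 L, so volume = 18.4 × 262.3 = 4826.32 L ≈ 4830 L.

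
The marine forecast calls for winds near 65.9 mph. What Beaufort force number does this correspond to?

65.9 mph = 29.5 m/s, which is Beaufort 11 (violent storm, 28.5–32.6 m/s).

Beaufort force 11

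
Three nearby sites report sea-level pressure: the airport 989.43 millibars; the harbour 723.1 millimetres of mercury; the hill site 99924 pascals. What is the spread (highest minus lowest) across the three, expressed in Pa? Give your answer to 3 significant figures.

the airport: 989.43 mb = 98943.00 Pa.
the harbour: 723.1 mmHg = 96405.42 Pa.
Spread: 99924.00 − 96405.42 = 3520 Pa.

3520 Pa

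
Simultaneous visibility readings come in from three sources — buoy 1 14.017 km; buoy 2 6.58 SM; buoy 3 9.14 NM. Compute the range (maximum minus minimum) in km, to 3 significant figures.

6.34 km

buoy 2: 6.58 SM = 10.5895 km.
buoy 3: 9.14 nmi = 16.9273 km.
Spread: 16.9273 − 10.5895 = 6.34 km.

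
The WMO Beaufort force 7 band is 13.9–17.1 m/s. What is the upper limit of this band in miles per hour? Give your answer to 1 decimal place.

38.3 mph

13.9–17.1 m/s × 2.237 = 31.1–38.3 mph.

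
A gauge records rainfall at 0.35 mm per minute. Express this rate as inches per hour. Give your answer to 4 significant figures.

0.8268 in/hour

0.35 mm/minute × 0.0393701 in/mm × 60 minute/hour = 0.8268 in/hour.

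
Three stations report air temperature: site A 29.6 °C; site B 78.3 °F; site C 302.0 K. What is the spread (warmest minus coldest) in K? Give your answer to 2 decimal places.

site B: 78.3 °F = 25.722 °C.
site C: 302.0 K = 28.850 °C.
Spread: 29.600 − 25.722 = 3.878 °C.

3.88 K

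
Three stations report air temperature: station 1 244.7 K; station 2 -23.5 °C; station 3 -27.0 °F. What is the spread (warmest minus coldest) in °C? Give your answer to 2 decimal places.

9.28 °C

station 1: 244.7 K = -28.450 °C.
station 3: -27.0 °F = -32.778 °C.
Spread: (-23.500) − (-32.778) = 9.278 °C.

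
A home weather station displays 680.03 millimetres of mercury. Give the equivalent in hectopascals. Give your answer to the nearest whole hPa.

1 mmHg = 1.33322 hPa, so 680.03 × 1.33322 = 907 hPa.

907 hPa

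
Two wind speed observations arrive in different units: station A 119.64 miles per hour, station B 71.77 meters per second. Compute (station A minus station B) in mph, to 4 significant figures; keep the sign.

-40.90 mph

station B: 71.77 m/s = 160.5449 mph.
Difference: 119.6400 − 160.5449 = -40.90 mph.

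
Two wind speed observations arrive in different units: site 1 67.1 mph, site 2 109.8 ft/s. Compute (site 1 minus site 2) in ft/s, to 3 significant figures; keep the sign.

-11.4 ft/s

site 1: 67.1 mph = 98.413 ft/s.
Difference: 98.413 − 109.800 = -11.4 ft/s.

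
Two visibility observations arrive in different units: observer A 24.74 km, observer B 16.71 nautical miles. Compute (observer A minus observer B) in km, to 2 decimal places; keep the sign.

-6.21 km

observer B: 16.71 nmi = 30.9469 km.
Difference: 24.7400 − 30.9469 = -6.21 km.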